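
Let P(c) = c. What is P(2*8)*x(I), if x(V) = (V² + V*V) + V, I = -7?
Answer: 1456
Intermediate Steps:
x(V) = V + 2*V² (x(V) = (V² + V²) + V = 2*V² + V = V + 2*V²)
P(2*8)*x(I) = (2*8)*(-7*(1 + 2*(-7))) = 16*(-7*(1 - 14)) = 16*(-7*(-13)) = 16*91 = 1456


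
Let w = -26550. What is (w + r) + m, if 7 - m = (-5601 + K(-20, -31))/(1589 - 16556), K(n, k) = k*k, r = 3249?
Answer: -348645938/14967 ≈ -23294.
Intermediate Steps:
K(n, k) = k²
m = 100129/14967 (m = 7 - (-5601 + (-31)²)/(1589 - 16556) = 7 - (-5601 + 961)/(-14967) = 7 - (-4640)*(-1)/14967 = 7 - 1*4640/14967 = 7 - 4640/14967 = 100129/14967 ≈ 6.6900)
(w + r) + m = (-26550 + 3249) + 100129/14967 = -23301 + 100129/14967 = -348645938/14967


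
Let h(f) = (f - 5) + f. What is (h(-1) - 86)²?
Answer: 8649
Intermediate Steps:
h(f) = -5 + 2*f (h(f) = (-5 + f) + f = -5 + 2*f)
(h(-1) - 86)² = ((-5 + 2*(-1)) - 86)² = ((-5 - 2) - 86)² = (-7 - 86)² = (-93)² = 8649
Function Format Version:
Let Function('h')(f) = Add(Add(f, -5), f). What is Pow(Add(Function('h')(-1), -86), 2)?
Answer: 8649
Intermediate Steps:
Function('h')(f) = Add(-5, Mul(2, f)) (Function('h')(f) = Add(Add(-5, f), f) = Add(-5, Mul(2, f)))
Pow(Add(Function('h')(-1), -86), 2) = Pow(Add(Add(-5, Mul(2, -1)), -86), 2) = Pow(Add(Add(-5, -2), -86), 2) = Pow(Add(-7, -86), 2) = Pow(-93, 2) = 8649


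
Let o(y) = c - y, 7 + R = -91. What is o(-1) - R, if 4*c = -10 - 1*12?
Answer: 187/2 ≈ 93.500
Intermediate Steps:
R = -98 (R = -7 - 91 = -98)
c = -11/2 (c = (-10 - 1*12)/4 = (-10 - 12)/4 = (¼)*(-22) = -11/2 ≈ -5.5000)
o(y) = -11/2 - y
o(-1) - R = (-11/2 - 1*(-1)) - 1*(-98) = (-11/2 + 1) + 98 = -9/2 + 98 = 187/2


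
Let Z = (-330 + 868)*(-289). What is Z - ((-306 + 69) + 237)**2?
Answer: -155482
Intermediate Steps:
Z = -155482 (Z = 538*(-289) = -155482)
Z - ((-306 + 69) + 237)**2 = -155482 - ((-306 + 69) + 237)**2 = -155482 - (-237 + 237)**2 = -155482 - 1*0**2 = -155482 - 1*0 = -155482 + 0 = -155482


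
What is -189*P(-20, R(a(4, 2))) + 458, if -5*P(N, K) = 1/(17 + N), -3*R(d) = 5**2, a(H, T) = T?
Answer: 2227/5 ≈ 445.40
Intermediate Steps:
R(d) = -25/3 (R(d) = -1/3*5**2 = -1/3*25 = -25/3)
P(N, K) = -1/(5*(17 + N))
-189*P(-20, R(a(4, 2))) + 458 = -(-189)/(85 + 5*(-20)) + 458 = -(-189)/(85 - 100) + 458 = -(-189)/(-15) + 458 = -(-189)*(-1)/15 + 458 = -189*1/15 + 458 = -63/5 + 458 = 2227/5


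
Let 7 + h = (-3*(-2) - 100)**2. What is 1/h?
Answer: 1/8829 ≈ 0.00011326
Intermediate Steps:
h = 8829 (h = -7 + (-3*(-2) - 100)**2 = -7 + (6 - 100)**2 = -7 + (-94)**2 = -7 + 8836 = 8829)
1/h = 1/8829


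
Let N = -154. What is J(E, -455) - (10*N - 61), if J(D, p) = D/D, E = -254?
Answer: 1602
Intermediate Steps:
J(D, p) = 1
J(E, -455) - (10*N - 61) = 1 - (10*(-154) - 61) = 1 - (-1540 - 61) = 1 - 1*(-1601) = 1 + 1601 = 1602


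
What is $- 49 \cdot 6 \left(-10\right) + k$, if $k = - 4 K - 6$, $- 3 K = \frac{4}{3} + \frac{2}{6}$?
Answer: $\frac{26426}{9} \approx 2936.2$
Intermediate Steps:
$K = - \frac{5}{9}$ ($K = - \frac{\frac{4}{3} + \frac{2}{6}}{3} = - \frac{4 \cdot \frac{1}{3} + 2 \cdot \frac{1}{6}}{3} = - \frac{\frac{4}{3} + \frac{1}{3}}{3} = \left(- \frac{1}{3}\right) \frac{5}{3} = - \frac{5}{9} \approx -0.55556$)
$k = - \frac{34}{9}$ ($k = \left(-4\right) \left(- \frac{5}{9}\right) - 6 = \frac{20}{9} - 6 = - \frac{34}{9} \approx -3.7778$)
$- 49 \cdot 6 \left(-10\right) + k = - 49 \cdot 6 \left(-10\right) - \frac{34}{9} = \left(-49\right) \left(-60\right) - \frac{34}{9} = 2940 - \frac{34}{9} = \frac{26426}{9}$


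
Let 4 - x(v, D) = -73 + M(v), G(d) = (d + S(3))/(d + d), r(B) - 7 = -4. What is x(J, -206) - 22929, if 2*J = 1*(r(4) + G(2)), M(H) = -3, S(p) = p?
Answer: -22849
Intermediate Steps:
r(B) = 3 (r(B) = 7 - 4 = 3)
G(d) = (3 + d)/(2*d) (G(d) = (d + 3)/(d + d) = (3 + d)/((2*d)) = (3 + d)*(1/(2*d)) = (3 + d)/(2*d))
J = 17/8 (J = (1*(3 + (1/2)*(3 + 2)/2))/2 = (1*(3 + (1/2)*(1/2)*5))/2 = (1*(3 + 5/4))/2 = (1*(17/4))/2 = (1/2)*(17/4) = 17/8 ≈ 2.1250)
x(v, D) = 80 (x(v, D) = 4 - (-73 - 3) = 4 - 1*(-76) = 4 + 76 = 80)
x(J, -206) - 22929 = 80 - 22929 = -22849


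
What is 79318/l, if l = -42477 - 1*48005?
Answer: -39659/45241 ≈ -0.87662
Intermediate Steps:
l = -90482 (l = -42477 - 48005 = -90482)
79318/l = 79318/(-90482) = 79318*(-1/90482) = -39659/45241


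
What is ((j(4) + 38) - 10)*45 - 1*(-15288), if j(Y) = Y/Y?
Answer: 16593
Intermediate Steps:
j(Y) = 1
((j(4) + 38) - 10)*45 - 1*(-15288) = ((1 + 38) - 10)*45 - 1*(-15288) = (39 - 10)*45 + 15288 = 29*45 + 15288 = 1305 + 15288 = 16593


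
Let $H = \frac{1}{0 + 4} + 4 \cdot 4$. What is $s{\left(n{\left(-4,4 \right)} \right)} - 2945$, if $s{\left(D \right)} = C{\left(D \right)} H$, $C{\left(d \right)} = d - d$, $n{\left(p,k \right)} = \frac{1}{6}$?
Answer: $-2945$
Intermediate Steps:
$n{\left(p,k \right)} = \frac{1}{6}$
$C{\left(d \right)} = 0$
$H = \frac{65}{4}$ ($H = \frac{1}{4} + 16 = \frac{65}{4} \approx 16.25$)
$s{\left(D \right)} = 0$ ($s{\left(D \right)} = 0 \cdot \frac{65}{4} = 0$)
$s{\left(n{\left(-4,4 \right)} \right)} - 2945 = 0 - 2945 = -2945$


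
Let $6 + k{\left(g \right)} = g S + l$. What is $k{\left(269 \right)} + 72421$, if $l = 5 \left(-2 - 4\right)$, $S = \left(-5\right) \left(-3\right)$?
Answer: $76420$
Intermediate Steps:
$S = 15$
$l = -30$ ($l = 5 \left(-6\right) = -30$)
$k{\left(g \right)} = -36 + 15 g$ ($k{\left(g \right)} = -6 + \left(g 15 - 30\right) = -6 + \left(15 g - 30\right) = -6 + \left(-30 + 15 g\right) = -36 + 15 g$)
$k{\left(269 \right)} + 72421 = \left(-36 + 15 \cdot 269\right) + 72421 = \left(-36 + 4035\right) + 72421 = 3999 + 72421 = 76420$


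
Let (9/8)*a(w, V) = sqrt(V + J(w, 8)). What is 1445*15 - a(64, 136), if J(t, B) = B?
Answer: 64993/3 ≈ 21664.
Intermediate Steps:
a(w, V) = 8*sqrt(8 + V)/9 (a(w, V) = 8*sqrt(V + 8)/9 = 8*sqrt(8 + V)/9)
1445*15 - a(64, 136) = 1445*15 - 8*sqrt(8 + 136)/9 = 21675 - 8*sqrt(144)/9 = 21675 - 8*12/9 = 21675 - 1*32/3 = 21675 - 32/3 = 64993/3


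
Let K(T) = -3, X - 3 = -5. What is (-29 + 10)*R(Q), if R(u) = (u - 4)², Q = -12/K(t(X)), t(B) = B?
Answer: 0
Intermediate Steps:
X = -2 (X = 3 - 5 = -2)
Q = 4 (Q = -12/(-3) = -12*(-⅓) = 4)
R(u) = (-4 + u)²
(-29 + 10)*R(Q) = (-29 + 10)*(-4 + 4)² = -19*0² = -19*0 = 0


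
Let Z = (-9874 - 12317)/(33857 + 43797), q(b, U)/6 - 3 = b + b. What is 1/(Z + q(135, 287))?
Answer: 77654/127175061 ≈ 0.00061061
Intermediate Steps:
q(b, U) = 18 + 12*b (q(b, U) = 18 + 6*(b + b) = 18 + 6*(2*b) = 18 + 12*b)
Z = -22191/77654 ≈ -0.28577
1/(Z + q(135, 287)) = 1/(-22191/77654 + (18 + 12*135)) = 1/(-22191/77654 + (18 + 1620)) = 1/(-22191/77654 + 1638) = 1/(127175061/77654) = 77654/127175061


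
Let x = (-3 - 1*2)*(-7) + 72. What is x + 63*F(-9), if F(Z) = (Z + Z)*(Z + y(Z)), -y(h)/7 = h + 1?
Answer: -53191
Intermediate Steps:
y(h) = -7 - 7*h (y(h) = -7*(h + 1) = -7*(1 + h) = -7 - 7*h)
F(Z) = 2*Z*(-7 - 6*Z) (F(Z) = (Z + Z)*(Z + (-7 - 7*Z)) = (2*Z)*(-7 - 6*Z) = 2*Z*(-7 - 6*Z))
x = 107 (x = (-3 - 2)*(-7) + 72 = -5*(-7) + 72 = 35 + 72 = 107)
x + 63*F(-9) = 107 + 63*(-2*(-9)*(7 + 6*(-9))) = 107 + 63*(-2*(-9)*(7 - 54)) = 107 + 63*(-2*(-9)*(-47)) = 107 + 63*(-846) = 107 - 53298 = -53191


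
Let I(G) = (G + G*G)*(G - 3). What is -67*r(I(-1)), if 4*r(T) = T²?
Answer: 0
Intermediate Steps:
I(G) = (-3 + G)*(G + G²) (I(G) = (G + G²)*(-3 + G) = (-3 + G)*(G + G²))
r(T) = T²/4
-67*r(I(-1)) = -67*(-(-3 + (-1)² - 2*(-1)))²/4 = -67*(-(-3 + 1 + 2))²/4 = -67*(-1*0)²/4 = -67*0²/4 = -67*0/4 = -67*0 = 0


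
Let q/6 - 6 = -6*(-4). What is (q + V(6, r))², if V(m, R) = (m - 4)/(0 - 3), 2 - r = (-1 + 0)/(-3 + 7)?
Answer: 289444/9 ≈ 32160.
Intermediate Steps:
r = 9/4 (r = 2 - (-1 + 0)/(-3 + 7) = 2 - (-1)/4 = 2 - 1*(-¼) = 2 + ¼ = 9/4 ≈ 2.2500)
V(m, R) = 4/3 - m/3 (V(m, R) = (-4 + m)/(-3) = (-4 + m)*(-⅓) = 4/3 - m/3)
q = 180 (q = 36 + 6*(-6*(-4)) = 36 + 6*24 = 36 + 144 = 180)
(q + V(6, r))² = (180 + (4/3 - ⅓*6))² = (180 + (4/3 - 2))² = (180 - ⅔)² = (538/3)² = 289444/9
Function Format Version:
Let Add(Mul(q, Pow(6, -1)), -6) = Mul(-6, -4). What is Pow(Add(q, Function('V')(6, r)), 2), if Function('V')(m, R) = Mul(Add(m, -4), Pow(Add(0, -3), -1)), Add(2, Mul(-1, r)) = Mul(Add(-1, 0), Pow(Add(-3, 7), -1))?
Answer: Rational(289444, 9) ≈ 32160.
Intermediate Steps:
r = Rational(9, 4) (r = Add(2, Mul(-1, Mul(Add(-1, 0), Pow(Add(-3, 7), -1)))) = Add(2, Mul(-1, Mul(-1, Pow(4, -1)))) = Add(2, Mul(-1, Mul(-1, Rational(1, 4)))) = Add(2, Mul(-1, Rational(-1, 4))) = Add(2, Rational(1, 4)) = Rational(9, 4) ≈ 2.2500)
Function('V')(m, R) = Add(Rational(4, 3), Mul(Rational(-1, 3), m)) (Function('V')(m, R) = Mul(Add(-4, m), Pow(-3, -1)) = Mul(Add(-4, m), Rational(-1, 3)) = Add(Rational(4, 3), Mul(Rational(-1, 3), m)))
q = 180 (q = Add(36, Mul(6, Mul(-6, -4))) = Add(36, Mul(6, 24)) = Add(36, 144) = 180)
Pow(Add(q, Function('V')(6, r)), 2) = Pow(Add(180, Add(Rational(4, 3), Mul(Rational(-1, 3), 6))), 2) = Pow(Add(180, Add(Rational(4, 3), -2)), 2) = Pow(Add(180, Rational(-2, 3)), 2) = Pow(Rational(538, 3), 2) = Rational(289444, 9)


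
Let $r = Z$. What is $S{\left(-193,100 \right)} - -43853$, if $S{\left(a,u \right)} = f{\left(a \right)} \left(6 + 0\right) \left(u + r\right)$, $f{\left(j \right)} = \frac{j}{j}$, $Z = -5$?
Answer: $44423$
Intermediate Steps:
$r = -5$
$f{\left(j \right)} = 1$
$S{\left(a,u \right)} = -30 + 6 u$ ($S{\left(a,u \right)} = 1 \left(6 + 0\right) \left(u - 5\right) = 1 \cdot 6 \left(-5 + u\right) = 1 \left(-30 + 6 u\right) = -30 + 6 u$)
$S{\left(-193,100 \right)} - -43853 = \left(-30 + 6 \cdot 100\right) - -43853 = \left(-30 + 600\right) + 43853 = 570 + 43853 = 44423$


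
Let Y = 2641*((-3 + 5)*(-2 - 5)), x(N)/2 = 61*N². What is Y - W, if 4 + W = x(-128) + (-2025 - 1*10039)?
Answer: -2023754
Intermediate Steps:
x(N) = 122*N² (x(N) = 2*(61*N²) = 122*N²)
W = 1986780 (W = -4 + (122*(-128)² + (-2025 - 1*10039)) = -4 + (122*16384 + (-2025 - 10039)) = -4 + (1998848 - 12064) = -4 + 1986784 = 1986780)
Y = -36974 (Y = 2641*(2*(-7)) = 2641*(-14) = -36974)
Y - W = -36974 - 1*1986780 = -36974 - 1986780 = -2023754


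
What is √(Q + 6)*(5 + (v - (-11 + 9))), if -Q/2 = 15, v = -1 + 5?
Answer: 22*I*√6 ≈ 53.889*I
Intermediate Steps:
v = 4
Q = -30 (Q = -2*15 = -30)
√(Q + 6)*(5 + (v - (-11 + 9))) = √(-30 + 6)*(5 + (4 - (-11 + 9))) = √(-24)*(5 + (4 - 1*(-2))) = (2*I*√6)*(5 + (4 + 2)) = (2*I*√6)*(5 + 6) = (2*I*√6)*11 = 22*I*√6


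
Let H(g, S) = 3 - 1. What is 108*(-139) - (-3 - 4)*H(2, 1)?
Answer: -14998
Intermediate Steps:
H(g, S) = 2
108*(-139) - (-3 - 4)*H(2, 1) = 108*(-139) - (-3 - 4)*2 = -15012 - (-7)*2 = -15012 - 1*(-14) = -15012 + 14 = -14998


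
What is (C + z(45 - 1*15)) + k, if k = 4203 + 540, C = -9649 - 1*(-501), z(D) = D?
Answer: -4375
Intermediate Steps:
C = -9148 (C = -9649 + 501 = -9148)
k = 4743
(C + z(45 - 1*15)) + k = (-9148 + (45 - 1*15)) + 4743 = (-9148 + (45 - 15)) + 4743 = (-9148 + 30) + 4743 = -9118 + 4743 = -4375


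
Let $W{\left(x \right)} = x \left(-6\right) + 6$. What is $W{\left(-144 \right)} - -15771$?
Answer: $16641$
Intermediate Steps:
$W{\left(x \right)} = 6 - 6 x$ ($W{\left(x \right)} = - 6 x + 6 = 6 - 6 x$)
$W{\left(-144 \right)} - -15771 = \left(6 - -864\right) - -15771 = \left(6 + 864\right) + 15771 = 870 + 15771 = 16641$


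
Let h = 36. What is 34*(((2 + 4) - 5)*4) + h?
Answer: 172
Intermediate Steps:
34*(((2 + 4) - 5)*4) + h = 34*(((2 + 4) - 5)*4) + 36 = 34*((6 - 5)*4) + 36 = 34*(1*4) + 36 = 34*4 + 36 = 136 + 36 = 172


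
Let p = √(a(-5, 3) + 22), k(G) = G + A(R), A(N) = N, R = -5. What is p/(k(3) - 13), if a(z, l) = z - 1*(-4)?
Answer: -√21/15 ≈ -0.30550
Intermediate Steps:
a(z, l) = 4 + z (a(z, l) = z + 4 = 4 + z)
k(G) = -5 + G (k(G) = G - 5 = -5 + G)
p = √21 (p = √((4 - 5) + 22) = √(-1 + 22) = √21 ≈ 4.5826)
p/(k(3) - 13) = √21/((-5 + 3) - 13) = √21/(-2 - 13) = √21/(-15) = √21*(-1/15) = -√21/15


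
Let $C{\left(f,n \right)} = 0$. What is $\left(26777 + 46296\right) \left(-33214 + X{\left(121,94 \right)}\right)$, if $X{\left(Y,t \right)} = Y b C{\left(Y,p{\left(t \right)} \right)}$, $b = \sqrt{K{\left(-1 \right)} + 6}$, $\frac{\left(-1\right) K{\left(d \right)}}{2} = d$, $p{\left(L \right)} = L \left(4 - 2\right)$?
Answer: $-2427046622$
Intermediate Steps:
$p{\left(L \right)} = 2 L$ ($p{\left(L \right)} = L 2 = 2 L$)
$K{\left(d \right)} = - 2 d$
$b = 2 \sqrt{2}$ ($b = \sqrt{\left(-2\right) \left(-1\right) + 6} = \sqrt{2 + 6} = \sqrt{8} = 2 \sqrt{2} \approx 2.8284$)
$X{\left(Y,t \right)} = 0$ ($X{\left(Y,t \right)} = Y 2 \sqrt{2} \cdot 0 = 2 Y \sqrt{2} \cdot 0 = 0$)
$\left(26777 + 46296\right) \left(-33214 + X{\left(121,94 \right)}\right) = \left(26777 + 46296\right) \left(-33214 + 0\right) = 73073 \left(-33214\right) = -2427046622$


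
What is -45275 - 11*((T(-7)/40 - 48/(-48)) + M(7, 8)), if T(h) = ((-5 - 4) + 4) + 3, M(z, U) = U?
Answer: -907469/20 ≈ -45373.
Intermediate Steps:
T(h) = -2 (T(h) = (-9 + 4) + 3 = -5 + 3 = -2)
-45275 - 11*((T(-7)/40 - 48/(-48)) + M(7, 8)) = -45275 - 11*((-2/40 - 48/(-48)) + 8) = -45275 - 11*((-2*1/40 - 48*(-1/48)) + 8) = -45275 - 11*((-1/20 + 1) + 8) = -45275 - 11*(19/20 + 8) = -45275 - 11*179/20 = -45275 - 1969/20 = -907469/20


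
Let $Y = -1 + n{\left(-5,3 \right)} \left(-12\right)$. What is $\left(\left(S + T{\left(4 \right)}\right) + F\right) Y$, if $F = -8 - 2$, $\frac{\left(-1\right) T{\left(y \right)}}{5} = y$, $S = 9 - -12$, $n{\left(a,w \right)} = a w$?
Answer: $-1611$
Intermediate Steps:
$S = 21$ ($S = 9 + 12 = 21$)
$T{\left(y \right)} = - 5 y$
$F = -10$
$Y = 179$ ($Y = -1 + \left(-5\right) 3 \left(-12\right) = -1 - -180 = -1 + 180 = 179$)
$\left(\left(S + T{\left(4 \right)}\right) + F\right) Y = \left(\left(21 - 20\right) - 10\right) 179 = \left(1 - 10\right) 179 = \left(-9\right) 179 = -1611$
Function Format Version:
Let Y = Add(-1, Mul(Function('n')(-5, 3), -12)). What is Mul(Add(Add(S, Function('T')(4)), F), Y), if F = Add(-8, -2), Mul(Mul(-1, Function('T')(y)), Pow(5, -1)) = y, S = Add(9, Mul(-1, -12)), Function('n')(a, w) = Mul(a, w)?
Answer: -1611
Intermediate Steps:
S = 21 (S = Add(9, 12) = 21)
Function('T')(y) = Mul(-5, y)
F = -10
Y = 179 (Y = Add(-1, Mul(Mul(-5, 3), -12)) = Add(-1, Mul(-15, -12)) = Add(-1, 180) = 179)
Mul(Add(Add(S, Function('T')(4)), F), Y) = Mul(Add(Add(21, Mul(-5, 4)), -10), 179) = Mul(Add(Add(21, -20), -10), 179) = Mul(Add(1, -10), 179) = Mul(-9, 179) = -1611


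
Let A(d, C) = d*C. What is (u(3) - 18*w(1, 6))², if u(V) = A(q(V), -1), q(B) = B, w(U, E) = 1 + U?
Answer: 1521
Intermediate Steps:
A(d, C) = C*d
u(V) = -V
(u(3) - 18*w(1, 6))² = (-1*3 - 18*(1 + 1))² = (-3 - 18*2)² = (-3 - 36)² = (-39)² = 1521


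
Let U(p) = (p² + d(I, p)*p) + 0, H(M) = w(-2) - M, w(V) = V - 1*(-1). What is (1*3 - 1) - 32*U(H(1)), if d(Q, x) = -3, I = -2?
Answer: -318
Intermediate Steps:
w(V) = 1 + V (w(V) = V + 1 = 1 + V)
H(M) = -1 - M (H(M) = (1 - 2) - M = -1 - M)
U(p) = p² - 3*p (U(p) = (p² - 3*p) + 0 = p² - 3*p)
(1*3 - 1) - 32*U(H(1)) = (1*3 - 1) - 32*(-1 - 1*1)*(-3 + (-1 - 1*1)) = (3 - 1) - 32*(-1 - 1)*(-3 + (-1 - 1)) = 2 - (-64)*(-3 - 2) = 2 - (-64)*(-5) = 2 - 32*10 = 2 - 320 = -318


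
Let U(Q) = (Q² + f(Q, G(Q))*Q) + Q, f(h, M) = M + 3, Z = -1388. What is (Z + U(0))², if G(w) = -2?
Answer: 1926544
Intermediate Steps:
f(h, M) = 3 + M
U(Q) = Q² + 2*Q (U(Q) = (Q² + (3 - 2)*Q) + Q = (Q² + 1*Q) + Q = (Q² + Q) + Q = (Q + Q²) + Q = Q² + 2*Q)
(Z + U(0))² = (-1388 + 0*(2 + 0))² = (-1388 + 0*2)² = (-1388 + 0)² = (-1388)² = 1926544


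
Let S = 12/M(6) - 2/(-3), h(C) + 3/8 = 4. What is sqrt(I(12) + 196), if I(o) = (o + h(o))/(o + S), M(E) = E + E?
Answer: sqrt(5302366)/164 ≈ 14.041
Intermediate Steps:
M(E) = 2*E
h(C) = 29/8 (h(C) = -3/8 + 4 = 29/8)
S = 5/3 (S = 12/((2*6)) - 2/(-3) = 12/12 - 2*(-1/3) = 12*(1/12) + 2/3 = 1 + 2/3 = 5/3 ≈ 1.6667)
I(o) = (29/8 + o)/(5/3 + o) (I(o) = (o + 29/8)/(o + 5/3) = (29/8 + o)/(5/3 + o))
sqrt(I(12) + 196) = sqrt(3*(29 + 8*12)/(8*(5 + 3*12)) + 196) = sqrt(3*(29 + 96)/(8*(5 + 36)) + 196) = sqrt((3/8)*125/41 + 196) = sqrt((3/8)*(1/41)*125 + 196) = sqrt(375/328 + 196) = sqrt(64663/328) = sqrt(5302366)/164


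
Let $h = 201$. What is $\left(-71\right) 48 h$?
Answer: $-685008$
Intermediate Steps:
$\left(-71\right) 48 h = \left(-71\right) 48 \cdot 201 = \left(-3408\right) 201 = -685008$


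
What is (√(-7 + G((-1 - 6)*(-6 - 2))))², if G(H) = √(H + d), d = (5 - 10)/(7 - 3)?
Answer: -7 + √219/2 ≈ 0.39932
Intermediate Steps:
d = -5/4 ≈ -1.2500
G(H) = √(-5/4 + H) (G(H) = √(H - 5/4) = √(-5/4 + H))
(√(-7 + G((-1 - 6)*(-6 - 2))))² = (√(-7 + √(-5 + 4*((-1 - 6)*(-6 - 2)))/2))² = (√(-7 + √(-5 + 4*(-7*(-8)))/2))² = (√(-7 + √(-5 + 4*56)/2))² = (√(-7 + √(-5 + 224)/2))² = (√(-7 + √219/2))² = -7 + √219/2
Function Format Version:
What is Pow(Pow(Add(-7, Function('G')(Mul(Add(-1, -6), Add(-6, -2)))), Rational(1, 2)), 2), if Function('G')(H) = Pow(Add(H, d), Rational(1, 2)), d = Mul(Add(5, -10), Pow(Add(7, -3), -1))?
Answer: Add(-7, Mul(Rational(1, 2), Pow(219, Rational(1, 2)))) ≈ 0.39932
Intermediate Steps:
d = Rational(-5, 4) (d = Mul(-5, Pow(4, -1)) = Mul(-5, Rational(1, 4)) = Rational(-5, 4) ≈ -1.2500)
Function('G')(H) = Pow(Add(Rational(-5, 4), H), Rational(1, 2)) (Function('G')(H) = Pow(Add(H, Rational(-5, 4)), Rational(1, 2)) = Pow(Add(Rational(-5, 4), H), Rational(1, 2)))
Pow(Pow(Add(-7, Function('G')(Mul(Add(-1, -6), Add(-6, -2)))), Rational(1, 2)), 2) = Pow(Pow(Add(-7, Mul(Rational(1, 2), Pow(Add(-5, Mul(4, Mul(Add(-1, -6), Add(-6, -2)))), Rational(1, 2)))), Rational(1, 2)), 2) = Pow(Pow(Add(-7, Mul(Rational(1, 2), Pow(Add(-5, Mul(4, Mul(-7, -8))), Rational(1, 2)))), Rational(1, 2)), 2) = Pow(Pow(Add(-7, Mul(Rational(1, 2), Pow(Add(-5, Mul(4, 56)), Rational(1, 2)))), Rational(1, 2)), 2) = Pow(Pow(Add(-7, Mul(Rational(1, 2), Pow(Add(-5, 224), Rational(1, 2)))), Rational(1, 2)), 2) = Pow(Pow(Add(-7, Mul(Rational(1, 2), Pow(219, Rational(1, 2)))), Rational(1, 2)), 2) = Add(-7, Mul(Rational(1, 2), Pow(219, Rational(1, 2))))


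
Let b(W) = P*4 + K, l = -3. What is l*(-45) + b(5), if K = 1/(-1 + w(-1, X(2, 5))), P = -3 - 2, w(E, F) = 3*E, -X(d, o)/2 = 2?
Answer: 459/4 ≈ 114.75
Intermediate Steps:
X(d, o) = -4 (X(d, o) = -2*2 = -4)
P = -5
K = -1/4 (K = 1/(-1 + 3*(-1)) = 1/(-1 - 3) = 1/(-4) = -1/4 ≈ -0.25000)
b(W) = -81/4 (b(W) = -5*4 - 1/4 = -20 - 1/4 = -81/4)
l*(-45) + b(5) = -3*(-45) - 81/4 = 135 - 81/4 = 459/4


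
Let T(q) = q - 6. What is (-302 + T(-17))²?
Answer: 105625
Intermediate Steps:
T(q) = -6 + q
(-302 + T(-17))² = (-302 + (-6 - 17))² = (-302 - 23)² = (-325)² = 105625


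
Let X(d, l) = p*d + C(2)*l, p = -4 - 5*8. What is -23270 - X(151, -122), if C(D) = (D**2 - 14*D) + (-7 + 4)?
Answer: -19920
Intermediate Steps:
C(D) = -3 + D**2 - 14*D (C(D) = (D**2 - 14*D) - 3 = -3 + D**2 - 14*D)
p = -44 (p = -4 - 40 = -44)
X(d, l) = -44*d - 27*l (X(d, l) = -44*d + (-3 + 2**2 - 14*2)*l = -44*d + (-3 + 4 - 28)*l = -44*d - 27*l)
-23270 - X(151, -122) = -23270 - (-44*151 - 27*(-122)) = -23270 - (-6644 + 3294) = -23270 - 1*(-3350) = -23270 + 3350 = -19920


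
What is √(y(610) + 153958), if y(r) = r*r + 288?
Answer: √526346 ≈ 725.50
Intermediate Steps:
y(r) = 288 + r² (y(r) = r² + 288 = 288 + r²)
√(y(610) + 153958) = √((288 + 610²) + 153958) = √((288 + 372100) + 153958) = √(372388 + 153958) = √526346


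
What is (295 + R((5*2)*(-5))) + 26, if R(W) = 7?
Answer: 328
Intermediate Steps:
(295 + R((5*2)*(-5))) + 26 = (295 + 7) + 26 = 302 + 26 = 328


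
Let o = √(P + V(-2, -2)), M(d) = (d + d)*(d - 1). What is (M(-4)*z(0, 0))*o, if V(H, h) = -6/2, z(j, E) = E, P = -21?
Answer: 0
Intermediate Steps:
V(H, h) = -3 (V(H, h) = -6*½ = -3)
M(d) = 2*d*(-1 + d) (M(d) = (2*d)*(-1 + d) = 2*d*(-1 + d))
o = 2*I*√6 (o = √(-21 - 3) = √(-24) = 2*I*√6 ≈ 4.899*I)
(M(-4)*z(0, 0))*o = ((2*(-4)*(-1 - 4))*0)*(2*I*√6) = ((2*(-4)*(-5))*0)*(2*I*√6) = (40*0)*(2*I*√6) = 0*(2*I*√6) = 0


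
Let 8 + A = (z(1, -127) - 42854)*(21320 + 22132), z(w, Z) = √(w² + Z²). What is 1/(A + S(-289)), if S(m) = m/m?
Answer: -372418403/693471243531195341 - 43452*√16130/3467356217655976705 ≈ -5.3863e-10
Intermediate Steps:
z(w, Z) = √(Z² + w²)
S(m) = 1
A = -1862092016 + 43452*√16130 (A = -8 + (√((-127)² + 1²) - 42854)*(21320 + 22132) = -8 + (√(16129 + 1) - 42854)*43452 = -8 + (√16130 - 42854)*43452 = -8 + (-42854 + √16130)*43452 = -8 + (-1862092008 + 43452*√16130) = -1862092016 + 43452*√16130 ≈ -1.8566e+9)
1/(A + S(-289)) = 1/((-1862092016 + 43452*√16130) + 1) = 1/(-1862092015 + 43452*√16130)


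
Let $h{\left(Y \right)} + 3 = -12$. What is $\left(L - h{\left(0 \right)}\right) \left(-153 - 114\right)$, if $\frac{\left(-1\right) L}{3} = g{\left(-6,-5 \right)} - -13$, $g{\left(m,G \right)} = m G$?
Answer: $30438$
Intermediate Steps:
$h{\left(Y \right)} = -15$ ($h{\left(Y \right)} = -3 - 12 = -15$)
$g{\left(m,G \right)} = G m$
$L = -129$ ($L = - 3 \left(\left(-5\right) \left(-6\right) - -13\right) = - 3 \left(30 + 13\right) = \left(-3\right) 43 = -129$)
$\left(L - h{\left(0 \right)}\right) \left(-153 - 114\right) = \left(-129 - -15\right) \left(-153 - 114\right) = \left(-129 + 15\right) \left(-267\right) = \left(-114\right) \left(-267\right) = 30438$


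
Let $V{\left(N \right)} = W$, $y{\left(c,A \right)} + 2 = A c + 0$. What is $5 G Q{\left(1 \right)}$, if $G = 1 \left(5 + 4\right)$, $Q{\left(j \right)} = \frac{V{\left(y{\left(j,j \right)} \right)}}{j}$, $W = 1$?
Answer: $45$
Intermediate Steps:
$y{\left(c,A \right)} = -2 + A c$ ($y{\left(c,A \right)} = -2 + \left(A c + 0\right) = -2 + A c$)
$V{\left(N \right)} = 1$
$Q{\left(j \right)} = \frac{1}{j}$ ($Q{\left(j \right)} = 1 \frac{1}{j} = \frac{1}{j}$)
$G = 9$ ($G = 1 \cdot 9 = 9$)
$5 G Q{\left(1 \right)} = \frac{5 \cdot 9}{1} = 45 \cdot 1 = 45$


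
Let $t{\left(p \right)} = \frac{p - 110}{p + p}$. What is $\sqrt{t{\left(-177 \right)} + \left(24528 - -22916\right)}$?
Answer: $\frac{\sqrt{5945593902}}{354} \approx 217.82$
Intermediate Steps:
$t{\left(p \right)} = \frac{-110 + p}{2 p}$
$\sqrt{t{\left(-177 \right)} + \left(24528 - -22916\right)} = \sqrt{\frac{-110 - 177}{2 \left(-177\right)} + \left(24528 - -22916\right)} = \sqrt{\frac{1}{2} \left(- \frac{1}{177}\right) \left(-287\right) + \left(24528 + 22916\right)} = \sqrt{\frac{287}{354} + 47444} = \sqrt{\frac{16795463}{354}} = \frac{\sqrt{5945593902}}{354}$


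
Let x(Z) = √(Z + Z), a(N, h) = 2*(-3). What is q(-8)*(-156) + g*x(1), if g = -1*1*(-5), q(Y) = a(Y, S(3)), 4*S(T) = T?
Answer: 936 + 5*√2 ≈ 943.07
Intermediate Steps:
S(T) = T/4
a(N, h) = -6
q(Y) = -6
g = 5 (g = -1*(-5) = 5)
x(Z) = √2*√Z (x(Z) = √(2*Z) = √2*√Z)
q(-8)*(-156) + g*x(1) = -6*(-156) + 5*(√2*√1) = 936 + 5*(√2*1) = 936 + 5*√2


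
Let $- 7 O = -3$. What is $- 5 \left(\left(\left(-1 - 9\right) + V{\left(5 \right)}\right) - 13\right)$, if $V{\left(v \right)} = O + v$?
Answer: $\frac{615}{7} \approx 87.857$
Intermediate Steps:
$O = \frac{3}{7}$ ($O = \left(- \frac{1}{7}\right) \left(-3\right) = \frac{3}{7} \approx 0.42857$)
$V{\left(v \right)} = \frac{3}{7} + v$
$- 5 \left(\left(\left(-1 - 9\right) + V{\left(5 \right)}\right) - 13\right) = - 5 \left(\left(\left(-1 - 9\right) + \left(\frac{3}{7} + 5\right)\right) - 13\right) = - 5 \left(\left(\left(-1 - 9\right) + \frac{38}{7}\right) - 13\right) = - 5 \left(\left(-10 + \frac{38}{7}\right) - 13\right) = - 5 \left(- \frac{32}{7} - 13\right) = \left(-5\right) \left(- \frac{123}{7}\right) = \frac{615}{7}$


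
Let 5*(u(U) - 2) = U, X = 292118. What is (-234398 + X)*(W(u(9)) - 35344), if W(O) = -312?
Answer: -2058064320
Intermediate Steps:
u(U) = 2 + U/5
(-234398 + X)*(W(u(9)) - 35344) = (-234398 + 292118)*(-312 - 35344) = 57720*(-35656) = -2058064320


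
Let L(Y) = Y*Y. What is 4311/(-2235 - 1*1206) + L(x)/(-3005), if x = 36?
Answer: -5804697/3446735 ≈ -1.6841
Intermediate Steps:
L(Y) = Y²
4311/(-2235 - 1*1206) + L(x)/(-3005) = 4311/(-2235 - 1*1206) + 36²/(-3005) = 4311/(-2235 - 1206) + 1296*(-1/3005) = 4311/(-3441) - 1296/3005 = 4311*(-1/3441) - 1296/3005 = -1437/1147 - 1296/3005 = -5804697/3446735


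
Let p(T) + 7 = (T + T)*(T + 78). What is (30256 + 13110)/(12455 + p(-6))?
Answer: 21683/5792 ≈ 3.7436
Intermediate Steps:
p(T) = -7 + 2*T*(78 + T) (p(T) = -7 + (T + T)*(T + 78) = -7 + (2*T)*(78 + T) = -7 + 2*T*(78 + T))
(30256 + 13110)/(12455 + p(-6)) = (30256 + 13110)/(12455 + (-7 + 2*(-6)**2 + 156*(-6))) = 43366/(12455 + (-7 + 2*36 - 936)) = 43366/(12455 + (-7 + 72 - 936)) = 43366/(12455 - 871) = 43366/11584 = 43366*(1/11584) = 21683/5792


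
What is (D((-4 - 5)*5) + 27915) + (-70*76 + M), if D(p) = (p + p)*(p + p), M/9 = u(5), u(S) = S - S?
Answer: 30695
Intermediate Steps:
u(S) = 0
M = 0 (M = 9*0 = 0)
D(p) = 4*p² (D(p) = (2*p)*(2*p) = 4*p²)
(D((-4 - 5)*5) + 27915) + (-70*76 + M) = (4*((-4 - 5)*5)² + 27915) + (-70*76 + 0) = (4*(-9*5)² + 27915) + (-5320 + 0) = (4*(-45)² + 27915) - 5320 = (4*2025 + 27915) - 5320 = (8100 + 27915) - 5320 = 36015 - 5320 = 30695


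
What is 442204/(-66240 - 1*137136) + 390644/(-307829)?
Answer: -53892707315/15651257676 ≈ -3.4433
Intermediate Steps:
442204/(-66240 - 1*137136) + 390644/(-307829) = 442204/(-66240 - 137136) + 390644*(-1/307829) = 442204/(-203376) - 390644/307829 = 442204*(-1/203376) - 390644/307829 = -110551/50844 - 390644/307829 = -53892707315/15651257676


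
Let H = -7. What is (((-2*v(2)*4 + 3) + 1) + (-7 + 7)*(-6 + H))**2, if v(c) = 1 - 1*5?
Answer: 1296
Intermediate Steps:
v(c) = -4 (v(c) = 1 - 5 = -4)
(((-2*v(2)*4 + 3) + 1) + (-7 + 7)*(-6 + H))**2 = (((-2*(-4)*4 + 3) + 1) + (-7 + 7)*(-6 - 7))**2 = (((8*4 + 3) + 1) + 0*(-13))**2 = (((32 + 3) + 1) + 0)**2 = ((35 + 1) + 0)**2 = (36 + 0)**2 = 36**2 = 1296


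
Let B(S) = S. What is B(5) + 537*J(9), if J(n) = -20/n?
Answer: -3565/3 ≈ -1188.3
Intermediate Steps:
B(5) + 537*J(9) = 5 + 537*(-20/9) = 5 - 3580/3 = -3565/3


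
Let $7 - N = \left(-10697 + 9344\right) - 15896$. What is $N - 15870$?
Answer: $1386$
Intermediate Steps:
$N = 17256$ ($N = 7 - \left(\left(-10697 + 9344\right) - 15896\right) = 7 - \left(-1353 - 15896\right) = 7 - -17249 = 7 + 17249 = 17256$)
$N - 15870 = 17256 - 15870 = 1386$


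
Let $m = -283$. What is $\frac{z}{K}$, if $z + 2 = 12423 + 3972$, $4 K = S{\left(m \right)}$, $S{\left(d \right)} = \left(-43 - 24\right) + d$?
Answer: $- \frac{32786}{175} \approx -187.35$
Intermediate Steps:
$S{\left(d \right)} = -67 + d$
$K = - \frac{175}{2}$ ($K = \frac{-67 - 283}{4} = \frac{1}{4} \left(-350\right) = - \frac{175}{2} \approx -87.5$)
$z = 16393$ ($z = -2 + \left(12423 + 3972\right) = -2 + 16395 = 16393$)
$\frac{z}{K} = \frac{16393}{- \frac{175}{2}} = 16393 \left(- \frac{2}{175}\right) = - \frac{32786}{175}$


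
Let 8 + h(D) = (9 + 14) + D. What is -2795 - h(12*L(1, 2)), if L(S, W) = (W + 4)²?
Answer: -3242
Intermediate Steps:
L(S, W) = (4 + W)²
h(D) = 15 + D (h(D) = -8 + ((9 + 14) + D) = -8 + (23 + D) = 15 + D)
-2795 - h(12*L(1, 2)) = -2795 - (15 + 12*(4 + 2)²) = -2795 - (15 + 12*6²) = -2795 - (15 + 12*36) = -2795 - (15 + 432) = -2795 - 1*447 = -2795 - 447 = -3242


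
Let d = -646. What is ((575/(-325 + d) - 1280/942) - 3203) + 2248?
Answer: -437652920/457341 ≈ -956.95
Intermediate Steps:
((575/(-325 + d) - 1280/942) - 3203) + 2248 = ((575/(-325 - 646) - 1280/942) - 3203) + 2248 = ((575/(-971) - 1280*1/942) - 3203) + 2248 = ((575*(-1/971) - 640/471) - 3203) + 2248 = ((-575/971 - 640/471) - 3203) + 2248 = (-892265/457341 - 3203) + 2248 = -1465755488/457341 + 2248 = -437652920/457341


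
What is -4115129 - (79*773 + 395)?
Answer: -4176591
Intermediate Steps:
-4115129 - (79*773 + 395) = -4115129 - (61067 + 395) = -4115129 - 1*61462 = -4115129 - 61462 = -4176591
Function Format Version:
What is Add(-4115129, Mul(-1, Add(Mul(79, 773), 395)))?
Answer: -4176591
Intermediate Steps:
Add(-4115129, Mul(-1, Add(Mul(79, 773), 395))) = Add(-4115129, Mul(-1, Add(61067, 395))) = Add(-4115129, Mul(-1, 61462)) = Add(-4115129, -61462) = -4176591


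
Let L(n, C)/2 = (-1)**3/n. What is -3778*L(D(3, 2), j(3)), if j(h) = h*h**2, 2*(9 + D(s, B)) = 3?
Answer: -15112/15 ≈ -1007.5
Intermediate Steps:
D(s, B) = -15/2 (D(s, B) = -9 + (1/2)*3 = -9 + 3/2 = -15/2)
j(h) = h**3
L(n, C) = -2/n (L(n, C) = 2*((-1)**3/n) = 2*(-1/n) = -2/n)
-3778*L(D(3, 2), j(3)) = -(-7556)/(-15/2) = -(-7556)*(-2)/15 = -3778*4/15 = -15112/15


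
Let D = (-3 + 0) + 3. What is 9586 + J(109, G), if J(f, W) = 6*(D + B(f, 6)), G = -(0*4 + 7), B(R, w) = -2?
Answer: 9574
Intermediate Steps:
D = 0 (D = -3 + 3 = 0)
G = -7 (G = -(0 + 7) = -1*7 = -7)
J(f, W) = -12 (J(f, W) = 6*(0 - 2) = 6*(-2) = -12)
9586 + J(109, G) = 9586 - 12 = 9574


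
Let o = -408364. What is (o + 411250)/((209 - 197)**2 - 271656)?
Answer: -481/45252 ≈ -0.010629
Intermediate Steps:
(o + 411250)/((209 - 197)**2 - 271656) = (-408364 + 411250)/((209 - 197)**2 - 271656) = 2886/(12**2 - 271656) = 2886/(144 - 271656) = 2886/(-271512) = 2886*(-1/271512) = -481/45252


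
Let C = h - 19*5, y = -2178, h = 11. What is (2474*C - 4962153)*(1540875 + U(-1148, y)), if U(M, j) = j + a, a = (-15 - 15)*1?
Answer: -7954860691323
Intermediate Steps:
C = -84 (C = 11 - 19*5 = 11 - 95 = -84)
a = -30 (a = -30*1 = -30)
U(M, j) = -30 + j (U(M, j) = j - 30 = -30 + j)
(2474*C - 4962153)*(1540875 + U(-1148, y)) = (2474*(-84) - 4962153)*(1540875 + (-30 - 2178)) = (-207816 - 4962153)*(1540875 - 2208) = -5169969*1538667 = -7954860691323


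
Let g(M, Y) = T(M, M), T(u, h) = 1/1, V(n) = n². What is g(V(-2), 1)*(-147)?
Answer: -147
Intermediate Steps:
T(u, h) = 1 (T(u, h) = 1*1 = 1)
g(M, Y) = 1
g(V(-2), 1)*(-147) = 1*(-147) = -147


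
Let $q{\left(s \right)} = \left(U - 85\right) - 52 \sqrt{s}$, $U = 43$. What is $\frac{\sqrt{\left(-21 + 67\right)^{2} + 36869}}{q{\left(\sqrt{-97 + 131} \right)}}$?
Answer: $- \frac{\sqrt{38985}}{42 + 52 \sqrt[4]{34}} \approx -1.1783$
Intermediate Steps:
$q{\left(s \right)} = -42 - 52 \sqrt{s}$ ($q{\left(s \right)} = \left(43 - 85\right) - 52 \sqrt{s} = -42 - 52 \sqrt{s}$)
$\frac{\sqrt{\left(-21 + 67\right)^{2} + 36869}}{q{\left(\sqrt{-97 + 131} \right)}} = \frac{\sqrt{\left(-21 + 67\right)^{2} + 36869}}{-42 - 52 \sqrt{\sqrt{-97 + 131}}} = \frac{\sqrt{46^{2} + 36869}}{-42 - 52 \sqrt{\sqrt{34}}} = \frac{\sqrt{2116 + 36869}}{-42 - 52 \sqrt[4]{34}} = \frac{\sqrt{38985}}{-42 - 52 \sqrt[4]{34}}$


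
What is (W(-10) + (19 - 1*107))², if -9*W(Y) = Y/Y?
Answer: 628849/81 ≈ 7763.6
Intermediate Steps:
W(Y) = -⅑ (W(Y) = -Y/(9*Y) = -⅑*1 = -⅑)
(W(-10) + (19 - 1*107))² = (-⅑ + (19 - 1*107))² = (-⅑ + (19 - 107))² = (-⅑ - 88)² = (-793/9)² = 628849/81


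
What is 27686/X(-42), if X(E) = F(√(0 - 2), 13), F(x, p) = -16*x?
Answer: 13843*I*√2/16 ≈ 1223.6*I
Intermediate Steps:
X(E) = -16*I*√2 (X(E) = -16*√(0 - 2) = -16*I*√2)
27686/X(-42) = 27686/((-16*I*√2)) = 27686*(I*√2/32) = 13843*I*√2/16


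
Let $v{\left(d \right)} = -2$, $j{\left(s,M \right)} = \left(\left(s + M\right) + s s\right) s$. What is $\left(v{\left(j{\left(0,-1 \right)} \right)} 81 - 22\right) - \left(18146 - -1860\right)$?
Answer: $-20190$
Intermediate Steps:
$j{\left(s,M \right)} = s \left(M + s + s^{2}\right)$ ($j{\left(s,M \right)} = \left(\left(M + s\right) + s^{2}\right) s = \left(M + s + s^{2}\right) s = s \left(M + s + s^{2}\right)$)
$\left(v{\left(j{\left(0,-1 \right)} \right)} 81 - 22\right) - \left(18146 - -1860\right) = \left(\left(-2\right) 81 - 22\right) - \left(18146 - -1860\right) = \left(-162 - 22\right) - \left(18146 + 1860\right) = -184 - 20006 = -20190$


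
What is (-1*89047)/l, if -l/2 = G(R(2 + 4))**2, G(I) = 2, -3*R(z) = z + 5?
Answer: 89047/8 ≈ 11131.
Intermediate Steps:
R(z) = -5/3 - z/3 (R(z) = -(z + 5)/3 = -(5 + z)/3 = -5/3 - z/3)
l = -8 (l = -2*2**2 = -2*4 = -8)
(-1*89047)/l = -1*89047/(-8) = -89047*(-1/8) = 89047/8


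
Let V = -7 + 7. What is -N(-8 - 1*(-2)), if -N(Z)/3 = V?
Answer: 0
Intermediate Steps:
V = 0
N(Z) = 0 (N(Z) = -3*0 = 0)
-N(-8 - 1*(-2)) = -1*0 = 0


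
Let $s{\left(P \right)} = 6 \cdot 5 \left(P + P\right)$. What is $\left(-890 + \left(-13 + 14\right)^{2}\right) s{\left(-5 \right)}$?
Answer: $266700$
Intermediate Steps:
$s{\left(P \right)} = 60 P$ ($s{\left(P \right)} = 30 \cdot 2 P = 60 P$)
$\left(-890 + \left(-13 + 14\right)^{2}\right) s{\left(-5 \right)} = \left(-890 + \left(-13 + 14\right)^{2}\right) 60 \left(-5\right) = \left(-890 + 1^{2}\right) \left(-300\right) = \left(-890 + 1\right) \left(-300\right) = \left(-889\right) \left(-300\right) = 266700$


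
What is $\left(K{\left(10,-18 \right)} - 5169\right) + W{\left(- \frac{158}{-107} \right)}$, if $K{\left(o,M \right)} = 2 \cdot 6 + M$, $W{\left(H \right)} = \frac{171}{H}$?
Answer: $- \frac{799353}{158} \approx -5059.2$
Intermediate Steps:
$K{\left(o,M \right)} = 12 + M$
$\left(K{\left(10,-18 \right)} - 5169\right) + W{\left(- \frac{158}{-107} \right)} = \left(\left(12 - 18\right) - 5169\right) + \frac{171}{\left(-158\right) \frac{1}{-107}} = \left(-6 - 5169\right) + \frac{171}{\left(-158\right) \left(- \frac{1}{107}\right)} = -5175 + \frac{171}{\frac{158}{107}} = -5175 + 171 \cdot \frac{107}{158} = -5175 + \frac{18297}{158} = - \frac{799353}{158}$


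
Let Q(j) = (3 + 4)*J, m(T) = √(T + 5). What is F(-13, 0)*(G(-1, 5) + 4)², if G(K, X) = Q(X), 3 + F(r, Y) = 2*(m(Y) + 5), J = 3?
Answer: 4375 + 1250*√5 ≈ 7170.1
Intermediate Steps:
m(T) = √(5 + T)
F(r, Y) = 7 + 2*√(5 + Y) (F(r, Y) = -3 + 2*(√(5 + Y) + 5) = -3 + 2*(5 + √(5 + Y)) = -3 + (10 + 2*√(5 + Y)) = 7 + 2*√(5 + Y))
Q(j) = 21 (Q(j) = (3 + 4)*3 = 7*3 = 21)
G(K, X) = 21
F(-13, 0)*(G(-1, 5) + 4)² = (7 + 2*√(5 + 0))*(21 + 4)² = (7 + 2*√5)*25² = (7 + 2*√5)*625 = 4375 + 1250*√5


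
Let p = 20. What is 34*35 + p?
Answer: 1210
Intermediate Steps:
34*35 + p = 34*35 + 20 = 1190 + 20 = 1210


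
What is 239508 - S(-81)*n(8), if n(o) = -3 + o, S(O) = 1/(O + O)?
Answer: 38800301/162 ≈ 2.3951e+5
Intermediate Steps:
S(O) = 1/(2*O)
239508 - S(-81)*n(8) = 239508 - (1/2)/(-81)*(-3 + 8) = 239508 - (1/2)*(-1/81)*5 = 239508 - (-1)*5/162 = 239508 - 1*(-5/162) = 239508 + 5/162 = 38800301/162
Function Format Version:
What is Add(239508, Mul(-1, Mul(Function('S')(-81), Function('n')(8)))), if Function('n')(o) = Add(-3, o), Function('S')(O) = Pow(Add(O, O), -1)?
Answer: Rational(38800301, 162) ≈ 2.3951e+5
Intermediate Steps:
Function('S')(O) = Mul(Rational(1, 2), Pow(O, -1)) (Function('S')(O) = Pow(Mul(2, O), -1) = Mul(Rational(1, 2), Pow(O, -1)))
Add(239508, Mul(-1, Mul(Function('S')(-81), Function('n')(8)))) = Add(239508, Mul(-1, Mul(Mul(Rational(1, 2), Pow(-81, -1)), Add(-3, 8)))) = Add(239508, Mul(-1, Mul(Mul(Rational(1, 2), Rational(-1, 81)), 5))) = Add(239508, Mul(-1, Mul(Rational(-1, 162), 5))) = Add(239508, Mul(-1, Rational(-5, 162))) = Add(239508, Rational(5, 162)) = Rational(38800301, 162)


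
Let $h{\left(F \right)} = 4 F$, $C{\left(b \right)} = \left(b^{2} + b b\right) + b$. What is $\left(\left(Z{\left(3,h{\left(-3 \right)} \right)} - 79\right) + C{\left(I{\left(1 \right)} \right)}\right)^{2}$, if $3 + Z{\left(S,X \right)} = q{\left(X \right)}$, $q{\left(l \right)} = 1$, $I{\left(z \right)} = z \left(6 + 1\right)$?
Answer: $576$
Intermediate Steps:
$I{\left(z \right)} = 7 z$ ($I{\left(z \right)} = z 7 = 7 z$)
$C{\left(b \right)} = b + 2 b^{2}$ ($C{\left(b \right)} = \left(b^{2} + b^{2}\right) + b = 2 b^{2} + b = b + 2 b^{2}$)
$Z{\left(S,X \right)} = -2$ ($Z{\left(S,X \right)} = -3 + 1 = -2$)
$\left(\left(Z{\left(3,h{\left(-3 \right)} \right)} - 79\right) + C{\left(I{\left(1 \right)} \right)}\right)^{2} = \left(\left(-2 - 79\right) + 7 \cdot 1 \left(1 + 2 \cdot 7 \cdot 1\right)\right)^{2} = \left(-81 + 7 \left(1 + 2 \cdot 7\right)\right)^{2} = \left(-81 + 7 \left(1 + 14\right)\right)^{2} = \left(-81 + 7 \cdot 15\right)^{2} = \left(-81 + 105\right)^{2} = 24^{2} = 576$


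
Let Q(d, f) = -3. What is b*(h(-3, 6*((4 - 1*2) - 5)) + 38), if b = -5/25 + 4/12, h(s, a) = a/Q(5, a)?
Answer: 88/15 ≈ 5.8667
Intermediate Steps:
h(s, a) = -a/3 (h(s, a) = a/(-3) = a*(-⅓) = -a/3)
b = 2/15 (b = -5*1/25 + 4*(1/12) = -⅕ + ⅓ = 2/15 ≈ 0.13333)
b*(h(-3, 6*((4 - 1*2) - 5)) + 38) = 2*(-2*((4 - 1*2) - 5) + 38)/15 = 2*(-2*((4 - 2) - 5) + 38)/15 = 2*(-2*(2 - 5) + 38)/15 = 2*(-2*(-3) + 38)/15 = 2*(-⅓*(-18) + 38)/15 = 2*(6 + 38)/15 = (2/15)*44 = 88/15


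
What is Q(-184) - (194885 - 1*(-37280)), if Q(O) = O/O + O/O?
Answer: -232163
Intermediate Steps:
Q(O) = 2 (Q(O) = 1 + 1 = 2)
Q(-184) - (194885 - 1*(-37280)) = 2 - (194885 - 1*(-37280)) = 2 - (194885 + 37280) = 2 - 1*232165 = 2 - 232165 = -232163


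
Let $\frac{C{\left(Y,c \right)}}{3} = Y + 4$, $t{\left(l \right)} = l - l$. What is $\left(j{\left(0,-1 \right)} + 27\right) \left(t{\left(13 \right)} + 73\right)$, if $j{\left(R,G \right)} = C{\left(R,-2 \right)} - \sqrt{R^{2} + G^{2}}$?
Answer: $2774$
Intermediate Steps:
$t{\left(l \right)} = 0$
$C{\left(Y,c \right)} = 12 + 3 Y$ ($C{\left(Y,c \right)} = 3 \left(Y + 4\right) = 3 \left(4 + Y\right) = 12 + 3 Y$)
$j{\left(R,G \right)} = 12 - \sqrt{G^{2} + R^{2}} + 3 R$ ($j{\left(R,G \right)} = \left(12 + 3 R\right) - \sqrt{R^{2} + G^{2}} = \left(12 + 3 R\right) - \sqrt{G^{2} + R^{2}} = 12 - \sqrt{G^{2} + R^{2}} + 3 R$)
$\left(j{\left(0,-1 \right)} + 27\right) \left(t{\left(13 \right)} + 73\right) = \left(\left(12 - \sqrt{\left(-1\right)^{2} + 0^{2}} + 3 \cdot 0\right) + 27\right) \left(0 + 73\right) = \left(\left(12 - \sqrt{1 + 0} + 0\right) + 27\right) 73 = \left(\left(12 - \sqrt{1} + 0\right) + 27\right) 73 = \left(\left(12 - 1 + 0\right) + 27\right) 73 = \left(11 + 27\right) 73 = 38 \cdot 73 = 2774$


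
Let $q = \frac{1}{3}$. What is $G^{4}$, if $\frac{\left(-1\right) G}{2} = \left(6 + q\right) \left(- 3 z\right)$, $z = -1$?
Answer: $2085136$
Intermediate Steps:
$q = \frac{1}{3} \approx 0.33333$
$G = -38$ ($G = - 2 \left(6 + \frac{1}{3}\right) \left(\left(-3\right) \left(-1\right)\right) = - 2 \cdot \frac{19}{3} \cdot 3 = \left(-2\right) 19 = -38$)
$G^{4} = \left(-38\right)^{4} = 2085136$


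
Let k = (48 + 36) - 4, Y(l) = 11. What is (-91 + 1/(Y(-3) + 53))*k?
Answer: -29115/4 ≈ -7278.8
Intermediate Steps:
k = 80 (k = 84 - 4 = 80)
(-91 + 1/(Y(-3) + 53))*k = (-91 + 1/(11 + 53))*80 = (-91 + 1/64)*80 = -5823/64*80 = -29115/4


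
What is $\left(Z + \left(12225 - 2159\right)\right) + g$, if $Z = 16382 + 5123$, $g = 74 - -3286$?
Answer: $34931$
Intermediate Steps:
$g = 3360$ ($g = 74 + 3286 = 3360$)
$Z = 21505$
$\left(Z + \left(12225 - 2159\right)\right) + g = \left(21505 + \left(12225 - 2159\right)\right) + 3360 = \left(21505 + 10066\right) + 3360 = 31571 + 3360 = 34931$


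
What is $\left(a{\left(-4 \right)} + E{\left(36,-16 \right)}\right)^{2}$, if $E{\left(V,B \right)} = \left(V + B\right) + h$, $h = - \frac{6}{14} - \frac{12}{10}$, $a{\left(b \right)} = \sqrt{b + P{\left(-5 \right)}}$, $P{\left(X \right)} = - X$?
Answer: $\frac{459684}{1225} \approx 375.25$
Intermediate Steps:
$a{\left(b \right)} = \sqrt{5 + b}$ ($a{\left(b \right)} = \sqrt{b - -5} = \sqrt{b + 5} = \sqrt{5 + b}$)
$h = - \frac{57}{35}$ ($h = \left(-6\right) \frac{1}{14} - \frac{6}{5} = - \frac{3}{7} - \frac{6}{5} = - \frac{57}{35} \approx -1.6286$)
$E{\left(V,B \right)} = - \frac{57}{35} + B + V$ ($E{\left(V,B \right)} = \left(V + B\right) - \frac{57}{35} = \left(B + V\right) - \frac{57}{35} = - \frac{57}{35} + B + V$)
$\left(a{\left(-4 \right)} + E{\left(36,-16 \right)}\right)^{2} = \left(\sqrt{5 - 4} - - \frac{643}{35}\right)^{2} = \left(\sqrt{1} + \frac{643}{35}\right)^{2} = \left(1 + \frac{643}{35}\right)^{2} = \left(\frac{678}{35}\right)^{2} = \frac{459684}{1225}$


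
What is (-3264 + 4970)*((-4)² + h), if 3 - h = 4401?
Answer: -7475692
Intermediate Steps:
h = -4398 (h = 3 - 1*4401 = 3 - 4401 = -4398)
(-3264 + 4970)*((-4)² + h) = (-3264 + 4970)*((-4)² - 4398) = 1706*(16 - 4398) = 1706*(-4382) = -7475692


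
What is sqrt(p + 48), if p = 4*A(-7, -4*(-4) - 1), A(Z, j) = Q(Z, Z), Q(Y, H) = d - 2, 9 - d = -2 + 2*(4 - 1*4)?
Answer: 2*sqrt(21) ≈ 9.1651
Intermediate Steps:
d = 11 (d = 9 - (-2 + 2*(4 - 1*4)) = 9 - (-2 + 2*(4 - 4)) = 9 - (-2 + 2*0) = 9 - (-2 + 0) = 9 - 1*(-2) = 9 + 2 = 11)
Q(Y, H) = 9 (Q(Y, H) = 11 - 2 = 9)
A(Z, j) = 9
p = 36 (p = 4*9 = 36)
sqrt(p + 48) = sqrt(36 + 48) = sqrt(84) = 2*sqrt(21)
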